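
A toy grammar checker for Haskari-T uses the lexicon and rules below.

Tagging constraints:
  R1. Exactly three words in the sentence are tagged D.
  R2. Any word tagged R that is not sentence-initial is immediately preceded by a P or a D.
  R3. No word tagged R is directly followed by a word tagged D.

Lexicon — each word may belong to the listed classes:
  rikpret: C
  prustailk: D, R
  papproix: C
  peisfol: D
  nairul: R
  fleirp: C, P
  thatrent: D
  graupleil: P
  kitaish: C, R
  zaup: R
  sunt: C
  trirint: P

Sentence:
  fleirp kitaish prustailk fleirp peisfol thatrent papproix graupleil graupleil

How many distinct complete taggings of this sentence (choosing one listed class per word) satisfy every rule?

4

Candidates per position — 1:fleirp {C,P}; 2:kitaish {C,R}; 3:prustailk {D,R}; 4:fleirp {C,P}; 5:peisfol {D}; 6:thatrent {D}; 7:papproix {C}; 8:graupleil {P}; 9:graupleil {P}.
There are 16 candidate sequences in total.
The sequences that satisfy every rule: C C D C D D C P P; C C D P D D C P P; P C D C D D C P P; P C D P D D C P P.
Count = 4.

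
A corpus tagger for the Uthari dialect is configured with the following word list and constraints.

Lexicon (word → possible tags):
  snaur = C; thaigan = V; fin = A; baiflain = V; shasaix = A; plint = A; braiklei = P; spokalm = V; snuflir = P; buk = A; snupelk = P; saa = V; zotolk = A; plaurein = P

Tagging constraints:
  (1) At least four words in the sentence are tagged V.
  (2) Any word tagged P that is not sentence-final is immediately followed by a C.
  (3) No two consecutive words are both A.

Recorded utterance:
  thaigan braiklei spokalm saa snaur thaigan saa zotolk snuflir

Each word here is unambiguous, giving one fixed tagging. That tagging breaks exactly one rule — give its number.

2

Fixed tagging: V P V V C V V A P.
Rule check: R1 ✓, R2 ✗, R3 ✓.
Only rule 2 fails.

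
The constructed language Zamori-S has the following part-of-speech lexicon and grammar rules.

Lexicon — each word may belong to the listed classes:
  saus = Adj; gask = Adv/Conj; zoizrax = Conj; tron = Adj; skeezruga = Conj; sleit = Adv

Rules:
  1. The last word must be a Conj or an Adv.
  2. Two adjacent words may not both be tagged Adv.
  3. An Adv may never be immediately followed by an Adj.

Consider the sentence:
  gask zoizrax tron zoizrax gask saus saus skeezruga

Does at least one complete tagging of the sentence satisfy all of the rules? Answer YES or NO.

YES

Candidates per position — 1:gask {Adv,Conj}; 2:zoizrax {Conj}; 3:tron {Adj}; 4:zoizrax {Conj}; 5:gask {Adv,Conj}; 6:saus {Adj}; 7:saus {Adj}; 8:skeezruga {Conj}.
One satisfying assignment: Adv Conj Adj Conj Conj Adj Adj Conj.
Check: rule 1 holds; rule 2 holds; rule 3 holds.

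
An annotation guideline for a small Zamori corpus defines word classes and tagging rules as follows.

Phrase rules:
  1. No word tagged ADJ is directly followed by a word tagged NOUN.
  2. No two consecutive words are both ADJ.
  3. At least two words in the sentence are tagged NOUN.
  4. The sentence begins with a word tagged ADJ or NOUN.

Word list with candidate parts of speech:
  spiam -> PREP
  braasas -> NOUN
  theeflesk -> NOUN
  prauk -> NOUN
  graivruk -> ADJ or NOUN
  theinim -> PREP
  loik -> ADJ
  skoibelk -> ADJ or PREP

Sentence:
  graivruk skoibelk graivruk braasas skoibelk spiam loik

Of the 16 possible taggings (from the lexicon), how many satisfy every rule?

Candidates per position — 1:graivruk {ADJ,NOUN}; 2:skoibelk {ADJ,PREP}; 3:graivruk {ADJ,NOUN}; 4:braasas {NOUN}; 5:skoibelk {ADJ,PREP}; 6:spiam {PREP}; 7:loik {ADJ}.
There are 16 candidate sequences in total.
The sequences that satisfy every rule: ADJ PREP NOUN NOUN ADJ PREP ADJ; ADJ PREP NOUN NOUN PREP PREP ADJ; NOUN PREP NOUN NOUN ADJ PREP ADJ; NOUN PREP NOUN NOUN PREP PREP ADJ.
Count = 4.

4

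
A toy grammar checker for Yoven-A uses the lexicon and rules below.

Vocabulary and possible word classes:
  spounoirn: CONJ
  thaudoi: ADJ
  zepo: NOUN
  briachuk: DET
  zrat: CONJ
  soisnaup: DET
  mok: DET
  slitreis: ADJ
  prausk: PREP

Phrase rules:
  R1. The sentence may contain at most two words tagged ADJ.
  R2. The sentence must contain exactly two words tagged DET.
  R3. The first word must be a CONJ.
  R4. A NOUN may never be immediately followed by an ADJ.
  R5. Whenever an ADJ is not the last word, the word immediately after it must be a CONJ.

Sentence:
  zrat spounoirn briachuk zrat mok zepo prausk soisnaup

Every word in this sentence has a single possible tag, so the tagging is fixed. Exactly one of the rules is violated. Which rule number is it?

Fixed tagging: CONJ CONJ DET CONJ DET NOUN PREP DET.
Rule check: R1 holds, R2 violated, R3 holds, R4 holds, R5 holds.
Only rule 2 fails.

2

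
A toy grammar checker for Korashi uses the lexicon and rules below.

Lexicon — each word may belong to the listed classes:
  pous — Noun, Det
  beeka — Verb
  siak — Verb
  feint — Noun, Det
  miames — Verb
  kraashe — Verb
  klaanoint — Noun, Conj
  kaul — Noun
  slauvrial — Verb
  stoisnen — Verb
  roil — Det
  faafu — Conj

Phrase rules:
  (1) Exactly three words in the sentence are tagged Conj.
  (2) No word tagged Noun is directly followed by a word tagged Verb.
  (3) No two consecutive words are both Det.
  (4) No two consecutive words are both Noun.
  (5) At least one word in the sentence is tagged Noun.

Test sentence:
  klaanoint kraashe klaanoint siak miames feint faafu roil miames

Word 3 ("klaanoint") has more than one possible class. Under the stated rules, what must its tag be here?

Conj

Candidates per position — 1:klaanoint {Noun,Conj}; 2:kraashe {Verb}; 3:klaanoint {Noun,Conj}; 4:siak {Verb}; 5:miames {Verb}; 6:feint {Noun,Det}; 7:faafu {Conj}; 8:roil {Det}; 9:miames {Verb}.
Word 1 cannot be Noun — rule 1 would then fail for every completion. It is Conj.
Word 3 cannot be Noun — rule 1 would then fail for every completion. It is Conj.
Word 6 cannot be Det — rule 5 would then fail for every completion. It is Noun.
So the tagging must be: Conj Verb Conj Verb Verb Noun Conj Det Verb.
Checking: rule 1 ok; rule 2 ok; rule 3 ok; rule 4 ok; rule 5 ok.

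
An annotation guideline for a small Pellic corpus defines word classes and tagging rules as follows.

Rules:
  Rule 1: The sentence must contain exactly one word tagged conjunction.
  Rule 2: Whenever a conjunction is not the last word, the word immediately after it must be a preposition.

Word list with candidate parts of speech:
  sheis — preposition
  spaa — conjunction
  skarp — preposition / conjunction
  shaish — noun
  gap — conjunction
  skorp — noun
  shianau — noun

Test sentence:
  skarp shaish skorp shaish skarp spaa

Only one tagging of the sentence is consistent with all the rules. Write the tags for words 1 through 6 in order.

Candidates per position — 1:skarp {preposition,conjunction}; 2:shaish {noun}; 3:skorp {noun}; 4:shaish {noun}; 5:skarp {preposition,conjunction}; 6:spaa {conjunction}.
At position 1, choosing conjunction makes rule 1 impossible to satisfy; hence preposition.
At position 5, choosing conjunction makes rule 1 impossible to satisfy; hence preposition.
That leaves exactly one tagging: preposition noun noun noun preposition conjunction.
Verifying each rule — rule 1 satisfied; rule 2 satisfied.

preposition noun noun noun preposition conjunction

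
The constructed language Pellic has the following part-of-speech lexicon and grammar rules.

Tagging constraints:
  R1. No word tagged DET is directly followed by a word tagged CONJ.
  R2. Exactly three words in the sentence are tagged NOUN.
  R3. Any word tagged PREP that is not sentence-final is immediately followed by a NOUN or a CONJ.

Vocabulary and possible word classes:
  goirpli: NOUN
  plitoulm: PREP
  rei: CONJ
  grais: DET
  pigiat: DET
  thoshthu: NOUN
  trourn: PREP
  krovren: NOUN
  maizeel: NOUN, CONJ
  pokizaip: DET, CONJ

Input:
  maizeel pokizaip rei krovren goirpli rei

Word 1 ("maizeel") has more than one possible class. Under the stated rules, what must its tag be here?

Candidates per position — 1:maizeel {NOUN,CONJ}; 2:pokizaip {DET,CONJ}; 3:rei {CONJ}; 4:krovren {NOUN}; 5:goirpli {NOUN}; 6:rei {CONJ}.
Word 1 cannot be CONJ — rule 2 would then fail for every completion. It is NOUN.
Word 2 cannot be DET — rule 1 would then fail for every completion. It is CONJ.
So the tagging must be: NOUN CONJ CONJ NOUN NOUN CONJ.
Check: rule 1 satisfied; rule 2 satisfied; rule 3 satisfied.

NOUN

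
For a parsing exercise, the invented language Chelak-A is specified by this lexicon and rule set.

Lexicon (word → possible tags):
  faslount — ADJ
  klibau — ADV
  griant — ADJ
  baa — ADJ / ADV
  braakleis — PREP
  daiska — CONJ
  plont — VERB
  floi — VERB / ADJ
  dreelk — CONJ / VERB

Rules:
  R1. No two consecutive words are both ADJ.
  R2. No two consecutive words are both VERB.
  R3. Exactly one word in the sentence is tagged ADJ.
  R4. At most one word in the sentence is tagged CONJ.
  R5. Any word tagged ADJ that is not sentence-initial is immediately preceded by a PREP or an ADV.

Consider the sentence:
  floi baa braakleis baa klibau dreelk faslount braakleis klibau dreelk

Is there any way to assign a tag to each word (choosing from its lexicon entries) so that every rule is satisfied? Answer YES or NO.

NO

Candidates per position — 1:floi {VERB,ADJ}; 2:baa {ADJ,ADV}; 3:braakleis {PREP}; 4:baa {ADJ,ADV}; 5:klibau {ADV}; 6:dreelk {CONJ,VERB}; 7:faslount {ADJ}; 8:braakleis {PREP}; 9:klibau {ADV}; 10:dreelk {CONJ,VERB}.
Rule 5 cannot be satisfied by any choice of tags from the lexicon.
So there is no consistent tagging.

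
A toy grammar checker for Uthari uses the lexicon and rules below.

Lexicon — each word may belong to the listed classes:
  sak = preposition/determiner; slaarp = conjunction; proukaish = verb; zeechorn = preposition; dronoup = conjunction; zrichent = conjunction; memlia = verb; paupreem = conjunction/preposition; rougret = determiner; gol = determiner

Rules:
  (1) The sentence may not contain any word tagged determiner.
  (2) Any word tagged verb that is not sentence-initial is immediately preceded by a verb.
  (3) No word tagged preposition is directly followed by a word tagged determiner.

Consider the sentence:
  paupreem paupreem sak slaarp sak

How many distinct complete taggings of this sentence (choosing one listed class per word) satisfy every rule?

4

Candidates per position — 1:paupreem {conjunction,preposition}; 2:paupreem {conjunction,preposition}; 3:sak {preposition,determiner}; 4:slaarp {conjunction}; 5:sak {preposition,determiner}.
There are 16 candidate sequences in total.
The sequences that satisfy every rule: conjunction conjunction preposition conjunction preposition; conjunction preposition preposition conjunction preposition; preposition conjunction preposition conjunction preposition; preposition preposition preposition conjunction preposition.
Count = 4.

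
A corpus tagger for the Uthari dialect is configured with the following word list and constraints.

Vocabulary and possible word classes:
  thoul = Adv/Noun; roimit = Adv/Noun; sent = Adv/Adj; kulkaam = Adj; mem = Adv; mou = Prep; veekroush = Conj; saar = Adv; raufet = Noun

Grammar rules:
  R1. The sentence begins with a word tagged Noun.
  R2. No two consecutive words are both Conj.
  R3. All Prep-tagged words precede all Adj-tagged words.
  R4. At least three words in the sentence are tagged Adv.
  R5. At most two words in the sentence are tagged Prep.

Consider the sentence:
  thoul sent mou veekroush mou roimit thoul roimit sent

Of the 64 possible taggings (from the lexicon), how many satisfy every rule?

Candidates per position — 1:thoul {Adv,Noun}; 2:sent {Adv,Adj}; 3:mou {Prep}; 4:veekroush {Conj}; 5:mou {Prep}; 6:roimit {Adv,Noun}; 7:thoul {Adv,Noun}; 8:roimit {Adv,Noun}; 9:sent {Adv,Adj}.
There are 64 candidate sequences in total.
Checking each against the rules leaves 11 sequences.
Count = 11.

11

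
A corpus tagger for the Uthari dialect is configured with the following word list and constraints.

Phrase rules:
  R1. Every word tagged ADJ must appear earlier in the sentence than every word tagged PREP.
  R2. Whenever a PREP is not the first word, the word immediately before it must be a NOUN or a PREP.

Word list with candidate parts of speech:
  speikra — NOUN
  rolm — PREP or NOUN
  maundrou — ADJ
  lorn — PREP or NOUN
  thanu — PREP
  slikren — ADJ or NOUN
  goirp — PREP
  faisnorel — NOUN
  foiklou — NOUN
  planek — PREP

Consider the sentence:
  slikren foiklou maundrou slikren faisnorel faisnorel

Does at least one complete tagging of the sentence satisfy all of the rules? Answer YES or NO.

Candidates per position — 1:slikren {ADJ,NOUN}; 2:foiklou {NOUN}; 3:maundrou {ADJ}; 4:slikren {ADJ,NOUN}; 5:faisnorel {NOUN}; 6:faisnorel {NOUN}.
One satisfying assignment: ADJ NOUN ADJ NOUN NOUN NOUN.
Check: rule 1 ✓; rule 2 ✓.

YES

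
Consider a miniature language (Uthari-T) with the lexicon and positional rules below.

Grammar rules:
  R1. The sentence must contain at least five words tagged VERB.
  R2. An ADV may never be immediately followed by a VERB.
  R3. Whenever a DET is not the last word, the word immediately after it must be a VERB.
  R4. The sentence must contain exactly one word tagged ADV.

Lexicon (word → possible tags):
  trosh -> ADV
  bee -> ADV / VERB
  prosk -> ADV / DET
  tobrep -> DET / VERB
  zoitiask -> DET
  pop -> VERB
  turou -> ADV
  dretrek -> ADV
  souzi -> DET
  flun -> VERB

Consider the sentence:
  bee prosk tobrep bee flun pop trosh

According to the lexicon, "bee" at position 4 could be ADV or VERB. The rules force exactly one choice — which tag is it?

VERB

Candidates per position — 1:bee {ADV,VERB}; 2:prosk {ADV,DET}; 3:tobrep {DET,VERB}; 4:bee {ADV,VERB}; 5:flun {VERB}; 6:pop {VERB}; 7:trosh {ADV}.
If word 1 were ADV, no tagging could satisfy rule 1; so word 1 is VERB.
If word 2 were ADV, no tagging could satisfy rule 4; so word 2 is DET.
If word 3 were DET, no tagging could satisfy rule 1; so word 3 is VERB.
If word 4 were ADV, no tagging could satisfy rule 1; so word 4 is VERB.
The only consistent sequence is: VERB DET VERB VERB VERB VERB ADV.
Checking: rule 1 ok; rule 2 ok; rule 3 ok; rule 4 ok.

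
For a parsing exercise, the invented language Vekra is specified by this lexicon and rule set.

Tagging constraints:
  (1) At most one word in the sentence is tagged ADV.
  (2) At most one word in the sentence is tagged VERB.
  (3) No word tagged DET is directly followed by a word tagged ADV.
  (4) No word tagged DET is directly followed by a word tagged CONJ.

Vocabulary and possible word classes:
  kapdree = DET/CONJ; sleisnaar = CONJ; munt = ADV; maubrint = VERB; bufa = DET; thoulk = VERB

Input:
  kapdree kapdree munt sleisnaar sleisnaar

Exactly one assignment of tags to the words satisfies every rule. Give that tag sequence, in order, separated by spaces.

Candidates per position — 1:kapdree {DET,CONJ}; 2:kapdree {DET,CONJ}; 3:munt {ADV}; 4:sleisnaar {CONJ}; 5:sleisnaar {CONJ}.
Position 2: DET is ruled out by rule 3; that leaves CONJ.
Position 1: DET is ruled out by rule 4; that leaves CONJ.
The only consistent sequence is: CONJ CONJ ADV CONJ CONJ.
Rule-by-rule: rule 1 ✓; rule 2 ✓; rule 3 ✓; rule 4 ✓.

CONJ CONJ ADV CONJ CONJ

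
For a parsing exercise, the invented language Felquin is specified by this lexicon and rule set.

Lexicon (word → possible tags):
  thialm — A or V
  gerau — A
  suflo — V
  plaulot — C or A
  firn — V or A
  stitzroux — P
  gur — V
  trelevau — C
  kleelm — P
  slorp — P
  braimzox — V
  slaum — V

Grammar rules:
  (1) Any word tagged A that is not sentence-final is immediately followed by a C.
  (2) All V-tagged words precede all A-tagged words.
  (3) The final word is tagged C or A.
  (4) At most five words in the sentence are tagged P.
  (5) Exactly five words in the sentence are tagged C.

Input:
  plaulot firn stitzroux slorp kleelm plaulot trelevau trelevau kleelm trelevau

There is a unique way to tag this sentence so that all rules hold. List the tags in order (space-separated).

C V P P P C C C P C

Candidates per position — 1:plaulot {C,A}; 2:firn {V,A}; 3:stitzroux {P}; 4:slorp {P}; 5:kleelm {P}; 6:plaulot {C,A}; 7:trelevau {C}; 8:trelevau {C}; 9:kleelm {P}; 10:trelevau {C}.
Word 1 cannot be A — rule 1 would then fail for every completion. It is C.
Word 2 cannot be A — rule 1 would then fail for every completion. It is V.
Word 6 cannot be A — rule 5 would then fail for every completion. It is C.
So the tagging must be: C V P P P C C C P C.
Verifying each rule — rule 1 holds; rule 2 holds; rule 3 holds; rule 4 holds; rule 5 holds.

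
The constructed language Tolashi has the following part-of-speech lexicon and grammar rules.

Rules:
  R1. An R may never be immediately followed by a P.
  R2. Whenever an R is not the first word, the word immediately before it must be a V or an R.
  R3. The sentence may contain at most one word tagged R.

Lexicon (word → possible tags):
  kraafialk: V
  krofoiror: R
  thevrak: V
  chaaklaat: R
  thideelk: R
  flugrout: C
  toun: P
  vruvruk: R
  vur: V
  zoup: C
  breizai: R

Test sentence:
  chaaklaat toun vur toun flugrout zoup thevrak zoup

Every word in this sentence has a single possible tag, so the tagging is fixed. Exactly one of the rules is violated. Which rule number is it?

1

Fixed tagging: R P V P C C V C.
Applying the rules: R1 fail, R2 pass, R3 pass.
Only rule 1 fails.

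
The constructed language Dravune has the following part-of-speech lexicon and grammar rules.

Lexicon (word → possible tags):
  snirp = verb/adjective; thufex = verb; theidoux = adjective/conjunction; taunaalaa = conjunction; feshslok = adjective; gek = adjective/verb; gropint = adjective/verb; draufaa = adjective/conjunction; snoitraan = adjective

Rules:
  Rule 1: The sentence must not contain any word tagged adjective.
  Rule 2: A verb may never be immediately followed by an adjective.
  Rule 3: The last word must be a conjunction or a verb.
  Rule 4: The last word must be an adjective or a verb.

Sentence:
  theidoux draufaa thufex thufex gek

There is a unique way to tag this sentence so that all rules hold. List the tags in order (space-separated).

Candidates per position — 1:theidoux {adjective,conjunction}; 2:draufaa {adjective,conjunction}; 3:thufex {verb}; 4:thufex {verb}; 5:gek {adjective,verb}.
Position 1: tagging it adjective would leave rule 1 unsatisfiable, so it must be conjunction.
Position 2: tagging it adjective would leave rule 1 unsatisfiable, so it must be conjunction.
Position 5: tagging it adjective would leave rule 1 unsatisfiable, so it must be verb.
So the tagging must be: conjunction conjunction verb verb verb.
Check: rule 1 holds; rule 2 holds; rule 3 holds; rule 4 holds.

conjunction conjunction verb verb verb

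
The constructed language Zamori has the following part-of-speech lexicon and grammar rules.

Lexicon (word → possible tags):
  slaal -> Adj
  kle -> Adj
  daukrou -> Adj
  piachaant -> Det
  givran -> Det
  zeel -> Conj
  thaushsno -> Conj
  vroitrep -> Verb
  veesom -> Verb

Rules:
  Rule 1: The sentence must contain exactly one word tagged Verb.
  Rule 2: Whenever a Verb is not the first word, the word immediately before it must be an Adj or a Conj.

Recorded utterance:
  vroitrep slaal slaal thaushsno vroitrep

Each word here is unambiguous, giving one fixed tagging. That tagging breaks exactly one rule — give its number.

1

Fixed tagging: Verb Adj Adj Conj Verb.
Rule check: R1 fails, R2 ok.
Only rule 1 fails.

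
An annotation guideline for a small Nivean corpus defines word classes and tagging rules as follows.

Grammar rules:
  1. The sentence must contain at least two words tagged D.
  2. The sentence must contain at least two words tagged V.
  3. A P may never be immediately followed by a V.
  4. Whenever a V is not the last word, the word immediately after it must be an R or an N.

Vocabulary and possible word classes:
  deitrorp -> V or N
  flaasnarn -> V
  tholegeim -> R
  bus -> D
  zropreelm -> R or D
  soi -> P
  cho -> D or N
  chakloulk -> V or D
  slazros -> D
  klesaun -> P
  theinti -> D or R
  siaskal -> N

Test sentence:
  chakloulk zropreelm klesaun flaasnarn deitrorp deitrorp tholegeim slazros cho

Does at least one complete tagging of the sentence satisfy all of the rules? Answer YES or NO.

NO

Candidates per position — 1:chakloulk {V,D}; 2:zropreelm {R,D}; 3:klesaun {P}; 4:flaasnarn {V}; 5:deitrorp {V,N}; 6:deitrorp {V,N}; 7:tholegeim {R}; 8:slazros {D}; 9:cho {D,N}.
Rule 3 cannot be satisfied by any choice of tags from the lexicon.
So there is no consistent tagging.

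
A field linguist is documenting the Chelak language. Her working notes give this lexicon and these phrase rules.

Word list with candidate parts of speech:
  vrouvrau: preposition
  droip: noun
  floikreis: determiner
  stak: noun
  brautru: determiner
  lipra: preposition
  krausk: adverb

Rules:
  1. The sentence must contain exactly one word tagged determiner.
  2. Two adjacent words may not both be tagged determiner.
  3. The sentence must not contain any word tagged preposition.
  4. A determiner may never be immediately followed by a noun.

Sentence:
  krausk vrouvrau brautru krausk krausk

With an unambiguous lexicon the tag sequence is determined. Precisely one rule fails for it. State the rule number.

Fixed tagging: adverb preposition determiner adverb adverb.
Checking each rule: R1 pass, R2 pass, R3 fail, R4 pass.
Only rule 3 fails.

3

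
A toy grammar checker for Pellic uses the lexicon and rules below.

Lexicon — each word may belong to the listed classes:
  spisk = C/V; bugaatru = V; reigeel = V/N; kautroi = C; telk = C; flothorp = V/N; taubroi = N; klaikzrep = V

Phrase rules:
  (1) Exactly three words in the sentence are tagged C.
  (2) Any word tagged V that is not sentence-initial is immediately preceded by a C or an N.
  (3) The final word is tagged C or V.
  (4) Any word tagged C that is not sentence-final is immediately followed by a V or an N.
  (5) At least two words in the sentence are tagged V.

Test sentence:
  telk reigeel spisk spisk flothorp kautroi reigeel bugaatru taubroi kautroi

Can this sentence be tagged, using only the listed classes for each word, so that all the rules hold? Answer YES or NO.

NO

Candidates per position — 1:telk {C}; 2:reigeel {V,N}; 3:spisk {C,V}; 4:spisk {C,V}; 5:flothorp {V,N}; 6:kautroi {C}; 7:reigeel {V,N}; 8:bugaatru {V}; 9:taubroi {N}; 10:kautroi {C}.
Every candidate sequence violates at least one rule; no consistent tagging exists.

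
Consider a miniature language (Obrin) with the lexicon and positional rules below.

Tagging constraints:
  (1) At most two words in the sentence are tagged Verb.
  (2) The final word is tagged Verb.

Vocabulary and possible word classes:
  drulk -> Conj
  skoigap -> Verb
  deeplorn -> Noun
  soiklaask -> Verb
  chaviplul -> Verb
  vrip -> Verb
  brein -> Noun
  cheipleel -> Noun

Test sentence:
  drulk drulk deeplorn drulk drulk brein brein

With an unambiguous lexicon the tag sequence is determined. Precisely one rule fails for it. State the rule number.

Fixed tagging: Conj Conj Noun Conj Conj Noun Noun.
Checking each rule: R1 pass, R2 fail.
Only rule 2 fails.

2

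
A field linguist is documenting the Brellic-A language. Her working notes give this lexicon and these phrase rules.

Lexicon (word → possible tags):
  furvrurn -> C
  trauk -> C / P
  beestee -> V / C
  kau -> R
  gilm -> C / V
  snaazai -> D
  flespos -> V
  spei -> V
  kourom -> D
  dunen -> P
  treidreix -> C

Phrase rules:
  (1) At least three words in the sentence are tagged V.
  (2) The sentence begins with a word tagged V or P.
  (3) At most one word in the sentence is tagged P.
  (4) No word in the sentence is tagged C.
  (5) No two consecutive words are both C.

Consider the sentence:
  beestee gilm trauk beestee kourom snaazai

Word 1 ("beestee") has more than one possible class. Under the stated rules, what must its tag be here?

V

Candidates per position — 1:beestee {V,C}; 2:gilm {C,V}; 3:trauk {C,P}; 4:beestee {V,C}; 5:kourom {D}; 6:snaazai {D}.
At position 1, choosing C makes rule 1 impossible to satisfy; hence V.
At position 2, choosing C makes rule 1 impossible to satisfy; hence V.
At position 3, choosing C makes rule 4 impossible to satisfy; hence P.
At position 4, choosing C makes rule 1 impossible to satisfy; hence V.
That leaves exactly one tagging: V V P V D D.
Checking: rule 1 satisfied; rule 2 satisfied; rule 3 satisfied; rule 4 satisfied; rule 5 satisfied.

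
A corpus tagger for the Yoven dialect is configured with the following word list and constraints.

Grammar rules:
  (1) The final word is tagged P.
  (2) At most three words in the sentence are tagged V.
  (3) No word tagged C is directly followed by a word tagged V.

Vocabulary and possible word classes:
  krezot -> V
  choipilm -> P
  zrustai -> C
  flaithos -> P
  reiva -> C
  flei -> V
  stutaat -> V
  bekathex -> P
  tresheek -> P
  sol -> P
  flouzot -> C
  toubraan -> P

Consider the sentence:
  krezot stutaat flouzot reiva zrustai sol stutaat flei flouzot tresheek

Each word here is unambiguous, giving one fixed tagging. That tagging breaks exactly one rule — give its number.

2

Fixed tagging: V V C C C P V V C P.
Rule check: R1 pass, R2 fail, R3 pass.
Only rule 2 fails.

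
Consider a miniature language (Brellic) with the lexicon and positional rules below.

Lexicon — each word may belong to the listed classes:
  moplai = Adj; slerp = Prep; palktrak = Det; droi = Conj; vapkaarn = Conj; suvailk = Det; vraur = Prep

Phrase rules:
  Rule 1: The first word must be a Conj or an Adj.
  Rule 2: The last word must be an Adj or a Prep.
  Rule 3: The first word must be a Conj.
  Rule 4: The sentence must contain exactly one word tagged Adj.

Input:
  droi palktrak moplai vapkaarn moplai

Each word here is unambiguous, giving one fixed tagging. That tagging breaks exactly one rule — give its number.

Fixed tagging: Conj Det Adj Conj Adj.
Applying the rules: R1 ok, R2 ok, R3 ok, R4 fails.
Only rule 4 fails.

4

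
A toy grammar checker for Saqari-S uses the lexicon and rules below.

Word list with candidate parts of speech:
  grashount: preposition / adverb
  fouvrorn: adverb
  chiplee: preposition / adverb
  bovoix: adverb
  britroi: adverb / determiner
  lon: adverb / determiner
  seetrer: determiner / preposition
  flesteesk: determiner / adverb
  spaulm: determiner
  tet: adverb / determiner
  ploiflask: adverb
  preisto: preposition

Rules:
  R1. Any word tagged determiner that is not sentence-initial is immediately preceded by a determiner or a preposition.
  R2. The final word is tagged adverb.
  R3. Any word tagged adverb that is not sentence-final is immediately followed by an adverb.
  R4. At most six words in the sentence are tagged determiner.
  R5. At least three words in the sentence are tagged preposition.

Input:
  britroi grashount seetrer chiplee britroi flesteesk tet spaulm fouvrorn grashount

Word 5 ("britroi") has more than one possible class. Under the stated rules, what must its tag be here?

determiner

Candidates per position — 1:britroi {adverb,determiner}; 2:grashount {preposition,adverb}; 3:seetrer {determiner,preposition}; 4:chiplee {preposition,adverb}; 5:britroi {adverb,determiner}; 6:flesteesk {determiner,adverb}; 7:tet {adverb,determiner}; 8:spaulm {determiner}; 9:fouvrorn {adverb}; 10:grashount {preposition,adverb}.
Position 1: adverb is ruled out by rule 3; that leaves determiner.
Position 2: adverb is ruled out by rule 3; that leaves preposition.
Position 4: adverb is ruled out by rule 1; that leaves preposition.
Position 5: adverb is ruled out by rule 1; that leaves determiner.
Position 6: adverb is ruled out by rule 1; that leaves determiner.
Position 7: adverb is ruled out by rule 1; that leaves determiner.
Position 10: preposition is ruled out by rule 2; that leaves adverb.
Position 3: determiner is ruled out by rule 5; that leaves preposition.
That leaves exactly one tagging: determiner preposition preposition preposition determiner determiner determiner determiner adverb adverb.
Rule-by-rule: rule 1 holds; rule 2 holds; rule 3 holds; rule 4 holds; rule 5 holds.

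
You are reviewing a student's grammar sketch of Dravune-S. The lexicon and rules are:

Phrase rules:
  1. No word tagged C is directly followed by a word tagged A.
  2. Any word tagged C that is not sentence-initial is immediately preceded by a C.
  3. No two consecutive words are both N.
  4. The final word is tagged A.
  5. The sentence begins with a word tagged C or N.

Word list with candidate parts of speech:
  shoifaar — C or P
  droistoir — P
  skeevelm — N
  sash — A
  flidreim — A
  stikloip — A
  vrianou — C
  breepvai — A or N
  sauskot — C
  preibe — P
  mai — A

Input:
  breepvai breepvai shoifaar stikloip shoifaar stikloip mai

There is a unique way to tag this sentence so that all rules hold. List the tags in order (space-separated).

Candidates per position — 1:breepvai {A,N}; 2:breepvai {A,N}; 3:shoifaar {C,P}; 4:stikloip {A}; 5:shoifaar {C,P}; 6:stikloip {A}; 7:mai {A}.
If word 1 were A, no tagging could satisfy rule 5; so word 1 is N.
If word 2 were N, no tagging could satisfy rule 3; so word 2 is A.
If word 3 were C, no tagging could satisfy rule 1; so word 3 is P.
If word 5 were C, no tagging could satisfy rule 1; so word 5 is P.
That leaves exactly one tagging: N A P A P A A.
Checking: rule 1 ok; rule 2 ok; rule 3 ok; rule 4 ok; rule 5 ok.

N A P A P A A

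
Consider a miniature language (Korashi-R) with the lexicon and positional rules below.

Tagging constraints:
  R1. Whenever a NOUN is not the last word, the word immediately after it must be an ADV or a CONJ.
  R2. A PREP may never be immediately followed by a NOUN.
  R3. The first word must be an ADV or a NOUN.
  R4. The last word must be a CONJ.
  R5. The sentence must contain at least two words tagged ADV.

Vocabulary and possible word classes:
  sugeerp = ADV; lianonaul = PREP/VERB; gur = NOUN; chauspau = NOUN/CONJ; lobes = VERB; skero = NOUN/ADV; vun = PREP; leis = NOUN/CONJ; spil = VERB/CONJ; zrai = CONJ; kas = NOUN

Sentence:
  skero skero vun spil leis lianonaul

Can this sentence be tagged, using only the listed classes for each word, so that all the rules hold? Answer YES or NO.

NO

Candidates per position — 1:skero {NOUN,ADV}; 2:skero {NOUN,ADV}; 3:vun {PREP}; 4:spil {VERB,CONJ}; 5:leis {NOUN,CONJ}; 6:lianonaul {PREP,VERB}.
Rule 4 cannot be satisfied by any choice of tags from the lexicon.
So there is no consistent tagging.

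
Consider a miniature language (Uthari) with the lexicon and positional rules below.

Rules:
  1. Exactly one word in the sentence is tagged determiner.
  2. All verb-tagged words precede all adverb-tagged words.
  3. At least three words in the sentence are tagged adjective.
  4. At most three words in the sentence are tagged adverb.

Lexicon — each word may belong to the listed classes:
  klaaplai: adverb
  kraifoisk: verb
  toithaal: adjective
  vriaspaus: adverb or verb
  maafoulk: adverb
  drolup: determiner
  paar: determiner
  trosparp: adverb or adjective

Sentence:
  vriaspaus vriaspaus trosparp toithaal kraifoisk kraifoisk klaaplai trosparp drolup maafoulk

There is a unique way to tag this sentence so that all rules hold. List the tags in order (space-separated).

Candidates per position — 1:vriaspaus {adverb,verb}; 2:vriaspaus {adverb,verb}; 3:trosparp {adverb,adjective}; 4:toithaal {adjective}; 5:kraifoisk {verb}; 6:kraifoisk {verb}; 7:klaaplai {adverb}; 8:trosparp {adverb,adjective}; 9:drolup {determiner}; 10:maafoulk {adverb}.
At position 1, choosing adverb makes rule 2 impossible to satisfy; hence verb.
At position 2, choosing adverb makes rule 2 impossible to satisfy; hence verb.
At position 3, choosing adverb makes rule 2 impossible to satisfy; hence adjective.
At position 8, choosing adverb makes rule 3 impossible to satisfy; hence adjective.
That leaves exactly one tagging: verb verb adjective adjective verb verb adverb adjective determiner adverb.
Rule-by-rule: rule 1 ✓; rule 2 ✓; rule 3 ✓; rule 4 ✓.

verb verb adjective adjective verb verb adverb adjective determiner adverb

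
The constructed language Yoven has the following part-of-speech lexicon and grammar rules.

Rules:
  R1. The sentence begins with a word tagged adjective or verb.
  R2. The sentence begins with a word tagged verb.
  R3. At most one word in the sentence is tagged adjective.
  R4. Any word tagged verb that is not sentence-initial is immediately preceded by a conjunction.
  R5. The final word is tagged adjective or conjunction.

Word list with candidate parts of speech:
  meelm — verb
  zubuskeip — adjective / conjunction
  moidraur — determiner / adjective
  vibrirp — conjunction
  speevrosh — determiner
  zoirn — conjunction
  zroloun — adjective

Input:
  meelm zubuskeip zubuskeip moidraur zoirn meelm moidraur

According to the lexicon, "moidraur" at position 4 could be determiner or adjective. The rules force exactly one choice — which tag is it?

Candidates per position — 1:meelm {verb}; 2:zubuskeip {adjective,conjunction}; 3:zubuskeip {adjective,conjunction}; 4:moidraur {determiner,adjective}; 5:zoirn {conjunction}; 6:meelm {verb}; 7:moidraur {determiner,adjective}.
At position 7, choosing determiner makes rule 5 impossible to satisfy; hence adjective.
At position 2, choosing adjective makes rule 3 impossible to satisfy; hence conjunction.
At position 3, choosing adjective makes rule 3 impossible to satisfy; hence conjunction.
At position 4, choosing adjective makes rule 3 impossible to satisfy; hence determiner.
The only consistent sequence is: verb conjunction conjunction determiner conjunction verb adjective.
Rule-by-rule: rule 1 holds; rule 2 holds; rule 3 holds; rule 4 holds; rule 5 holds.

determiner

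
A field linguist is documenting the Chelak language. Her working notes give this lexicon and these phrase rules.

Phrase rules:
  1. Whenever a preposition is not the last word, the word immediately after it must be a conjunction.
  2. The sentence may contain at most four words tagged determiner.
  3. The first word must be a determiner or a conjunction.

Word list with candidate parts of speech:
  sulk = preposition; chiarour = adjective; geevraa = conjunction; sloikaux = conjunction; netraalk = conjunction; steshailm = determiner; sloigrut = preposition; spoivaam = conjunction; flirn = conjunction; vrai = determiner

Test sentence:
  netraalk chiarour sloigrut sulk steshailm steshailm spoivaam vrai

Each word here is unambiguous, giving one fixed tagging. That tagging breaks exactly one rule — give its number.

1

Fixed tagging: conjunction adjective preposition preposition determiner determiner conjunction determiner.
Applying the rules: R1 fails, R2 ok, R3 ok.
Only rule 1 fails.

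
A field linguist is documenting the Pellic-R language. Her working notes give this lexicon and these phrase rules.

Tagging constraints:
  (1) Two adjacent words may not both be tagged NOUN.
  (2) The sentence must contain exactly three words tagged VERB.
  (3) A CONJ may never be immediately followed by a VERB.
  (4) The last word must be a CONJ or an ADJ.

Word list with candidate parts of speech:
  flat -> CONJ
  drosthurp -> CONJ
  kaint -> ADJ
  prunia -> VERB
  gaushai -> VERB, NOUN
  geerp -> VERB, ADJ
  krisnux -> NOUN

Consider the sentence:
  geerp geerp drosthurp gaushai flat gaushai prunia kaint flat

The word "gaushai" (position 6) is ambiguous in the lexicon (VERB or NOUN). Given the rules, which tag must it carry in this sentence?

Candidates per position — 1:geerp {VERB,ADJ}; 2:geerp {VERB,ADJ}; 3:drosthurp {CONJ}; 4:gaushai {VERB,NOUN}; 5:flat {CONJ}; 6:gaushai {VERB,NOUN}; 7:prunia {VERB}; 8:kaint {ADJ}; 9:flat {CONJ}.
If word 4 were VERB, no tagging could satisfy rule 3; so word 4 is NOUN.
If word 6 were VERB, no tagging could satisfy rule 3; so word 6 is NOUN.
If word 1 were ADJ, no tagging could satisfy rule 2; so word 1 is VERB.
If word 2 were ADJ, no tagging could satisfy rule 2; so word 2 is VERB.
The only consistent sequence is: VERB VERB CONJ NOUN CONJ NOUN VERB ADJ CONJ.
Verifying each rule — rule 1 satisfied; rule 2 satisfied; rule 3 satisfied; rule 4 satisfied.

NOUN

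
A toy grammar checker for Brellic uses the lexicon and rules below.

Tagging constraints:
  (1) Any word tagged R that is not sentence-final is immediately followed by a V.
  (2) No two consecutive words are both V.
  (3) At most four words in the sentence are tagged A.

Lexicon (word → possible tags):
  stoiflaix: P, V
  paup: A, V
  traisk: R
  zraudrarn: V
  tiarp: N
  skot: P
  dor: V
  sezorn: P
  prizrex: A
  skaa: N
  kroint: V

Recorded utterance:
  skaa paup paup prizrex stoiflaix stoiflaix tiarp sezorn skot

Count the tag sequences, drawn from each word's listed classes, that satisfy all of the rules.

9

Candidates per position — 1:skaa {N}; 2:paup {A,V}; 3:paup {A,V}; 4:prizrex {A}; 5:stoiflaix {P,V}; 6:stoiflaix {P,V}; 7:tiarp {N}; 8:sezorn {P}; 9:skot {P}.
There are 16 candidate sequences in total.
Checking each against the rules leaves 9 sequences.
Count = 9.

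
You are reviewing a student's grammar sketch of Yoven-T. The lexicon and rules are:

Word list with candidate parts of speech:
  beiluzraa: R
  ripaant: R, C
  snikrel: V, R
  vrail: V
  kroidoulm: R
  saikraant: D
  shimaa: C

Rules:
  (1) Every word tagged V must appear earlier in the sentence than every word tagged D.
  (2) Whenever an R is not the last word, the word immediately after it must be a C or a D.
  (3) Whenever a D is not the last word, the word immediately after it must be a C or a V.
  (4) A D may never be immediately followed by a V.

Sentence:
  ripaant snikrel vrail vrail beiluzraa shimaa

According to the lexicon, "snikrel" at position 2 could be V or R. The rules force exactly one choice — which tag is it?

Candidates per position — 1:ripaant {R,C}; 2:snikrel {V,R}; 3:vrail {V}; 4:vrail {V}; 5:beiluzraa {R}; 6:shimaa {C}.
At position 1, choosing R makes rule 2 impossible to satisfy; hence C.
At position 2, choosing R makes rule 2 impossible to satisfy; hence V.
So the tagging must be: C V V V R C.
Checking: rule 1 ok; rule 2 ok; rule 3 ok; rule 4 ok.

V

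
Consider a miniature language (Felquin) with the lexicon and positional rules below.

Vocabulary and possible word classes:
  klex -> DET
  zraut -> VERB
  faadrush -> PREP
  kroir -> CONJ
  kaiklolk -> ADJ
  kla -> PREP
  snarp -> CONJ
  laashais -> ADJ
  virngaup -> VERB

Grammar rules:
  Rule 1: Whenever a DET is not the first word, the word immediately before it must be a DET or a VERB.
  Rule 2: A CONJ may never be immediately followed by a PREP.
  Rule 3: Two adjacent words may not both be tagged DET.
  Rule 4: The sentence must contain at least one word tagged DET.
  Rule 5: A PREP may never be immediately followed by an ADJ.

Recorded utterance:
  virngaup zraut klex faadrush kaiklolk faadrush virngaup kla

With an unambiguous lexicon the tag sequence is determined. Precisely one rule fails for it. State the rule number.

5

Fixed tagging: VERB VERB DET PREP ADJ PREP VERB PREP.
Checking each rule: R1 holds, R2 holds, R3 holds, R4 holds, R5 violated.
Only rule 5 fails.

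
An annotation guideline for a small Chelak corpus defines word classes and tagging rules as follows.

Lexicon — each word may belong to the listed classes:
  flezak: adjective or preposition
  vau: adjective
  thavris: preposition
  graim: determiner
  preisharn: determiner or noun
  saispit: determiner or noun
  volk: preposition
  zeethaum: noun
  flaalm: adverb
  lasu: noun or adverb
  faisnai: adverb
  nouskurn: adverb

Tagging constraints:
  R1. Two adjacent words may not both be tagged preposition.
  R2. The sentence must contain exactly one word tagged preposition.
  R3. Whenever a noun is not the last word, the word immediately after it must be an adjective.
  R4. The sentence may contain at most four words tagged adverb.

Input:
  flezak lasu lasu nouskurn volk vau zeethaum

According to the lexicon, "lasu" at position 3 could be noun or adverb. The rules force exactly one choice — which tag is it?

Candidates per position — 1:flezak {adjective,preposition}; 2:lasu {noun,adverb}; 3:lasu {noun,adverb}; 4:nouskurn {adverb}; 5:volk {preposition}; 6:vau {adjective}; 7:zeethaum {noun}.
Position 1: tagging it preposition would leave rule 2 unsatisfiable, so it must be adjective.
Position 2: tagging it noun would leave rule 3 unsatisfiable, so it must be adverb.
Position 3: tagging it noun would leave rule 3 unsatisfiable, so it must be adverb.
So the tagging must be: adjective adverb adverb adverb preposition adjective noun.
Rule-by-rule: rule 1 holds; rule 2 holds; rule 3 holds; rule 4 holds.

adverb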